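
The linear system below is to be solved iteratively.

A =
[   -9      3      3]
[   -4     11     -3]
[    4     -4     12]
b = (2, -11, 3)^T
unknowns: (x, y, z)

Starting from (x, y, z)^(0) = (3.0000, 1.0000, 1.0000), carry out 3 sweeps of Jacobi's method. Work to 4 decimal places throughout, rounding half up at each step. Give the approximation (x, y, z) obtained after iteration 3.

Iteration 1:
  x = (2 - (3)·1.0000 - (3)·1.0000) / (-9) = 0.4444
  y = (-11 - (-4)·3.0000 - (-3)·1.0000) / (11) = 0.3636
  z = (3 - (4)·3.0000 - (-4)·1.0000) / (12) = -0.4167
Iteration 2:
  x = (2 - (3)·0.3636 - (3)·-0.4167) / (-9) = -0.2399
  y = (-11 - (-4)·0.4444 - (-3)·-0.4167) / (11) = -0.9520
  z = (3 - (4)·0.4444 - (-4)·0.3636) / (12) = 0.2231
Iteration 3:
  x = (2 - (3)·-0.9520 - (3)·0.2231) / (-9) = -0.4652
  y = (-11 - (-4)·-0.2399 - (-3)·0.2231) / (11) = -1.0264
  z = (3 - (4)·-0.2399 - (-4)·-0.9520) / (12) = 0.0126

(-0.4652, -1.0264, 0.0126)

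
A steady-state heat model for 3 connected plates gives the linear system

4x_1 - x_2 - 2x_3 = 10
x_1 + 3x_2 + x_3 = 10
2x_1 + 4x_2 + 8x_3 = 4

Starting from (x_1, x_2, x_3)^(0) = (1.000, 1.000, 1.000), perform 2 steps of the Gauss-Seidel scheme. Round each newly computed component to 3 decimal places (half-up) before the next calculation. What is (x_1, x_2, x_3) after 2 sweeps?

Iteration 1:
  x_1 = (10 - (-1)·1.000 - (-2)·1.000) / (4) = 3.250
  x_2 = (10 - (1)·3.250 - (1)·1.000) / (3) = 1.917
  x_3 = (4 - (2)·3.250 - (4)·1.917) / (8) = -1.271
Iteration 2:
  x_1 = (10 - (-1)·1.917 - (-2)·-1.271) / (4) = 2.344
  x_2 = (10 - (1)·2.344 - (1)·-1.271) / (3) = 2.976
  x_3 = (4 - (2)·2.344 - (4)·2.976) / (8) = -1.574

(2.344, 2.976, -1.574)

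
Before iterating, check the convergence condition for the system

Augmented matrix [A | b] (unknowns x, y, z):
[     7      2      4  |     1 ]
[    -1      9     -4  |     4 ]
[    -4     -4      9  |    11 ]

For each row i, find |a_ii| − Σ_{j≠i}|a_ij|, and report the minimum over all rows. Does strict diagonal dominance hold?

1

row 1: |7| − (2+4) = 1
row 2: |9| − (1+4) = 4
row 3: |9| − (4+4) = 1
minimum over rows = 1 → strictly diagonally dominant (convergence guaranteed)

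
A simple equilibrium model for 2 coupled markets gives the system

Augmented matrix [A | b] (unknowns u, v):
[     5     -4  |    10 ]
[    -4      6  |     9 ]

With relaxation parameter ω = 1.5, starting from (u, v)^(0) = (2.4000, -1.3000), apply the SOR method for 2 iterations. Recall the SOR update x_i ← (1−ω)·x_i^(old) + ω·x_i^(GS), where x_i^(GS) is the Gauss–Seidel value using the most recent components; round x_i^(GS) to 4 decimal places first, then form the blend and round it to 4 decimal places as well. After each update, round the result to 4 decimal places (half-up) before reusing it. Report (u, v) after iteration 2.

(6.6480, 7.3280)

Iteration 1:
  u: GS value = (10 - (-4)·-1.3000) / (5) = 0.9600;  u ← (1−ω)·2.4000 + ω·0.9600 = 0.2400
  v: GS value = (9 - (-4)·0.2400) / (6) = 1.6600;  v ← (1−ω)·-1.3000 + ω·1.6600 = 3.1400
Iteration 2:
  u: GS value = (10 - (-4)·3.1400) / (5) = 4.5120;  u ← (1−ω)·0.2400 + ω·4.5120 = 6.6480
  v: GS value = (9 - (-4)·6.6480) / (6) = 5.9320;  v ← (1−ω)·3.1400 + ω·5.9320 = 7.3280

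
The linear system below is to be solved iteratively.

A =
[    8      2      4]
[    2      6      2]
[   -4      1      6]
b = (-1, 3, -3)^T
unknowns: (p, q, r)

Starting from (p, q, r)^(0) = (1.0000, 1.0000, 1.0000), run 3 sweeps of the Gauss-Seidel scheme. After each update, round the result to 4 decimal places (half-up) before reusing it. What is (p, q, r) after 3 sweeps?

Iteration 1:
  p = (-1 - (2)·1.0000 - (4)·1.0000) / (8) = -0.8750
  q = (3 - (2)·-0.8750 - (2)·1.0000) / (6) = 0.4583
  r = (-3 - (-4)·-0.8750 - (1)·0.4583) / (6) = -1.1597
Iteration 2:
  p = (-1 - (2)·0.4583 - (4)·-1.1597) / (8) = 0.3403
  q = (3 - (2)·0.3403 - (2)·-1.1597) / (6) = 0.7731
  r = (-3 - (-4)·0.3403 - (1)·0.7731) / (6) = -0.4020
Iteration 3:
  p = (-1 - (2)·0.7731 - (4)·-0.4020) / (8) = -0.1173
  q = (3 - (2)·-0.1173 - (2)·-0.4020) / (6) = 0.6731
  r = (-3 - (-4)·-0.1173 - (1)·0.6731) / (6) = -0.6904

(-0.1173, 0.6731, -0.6904)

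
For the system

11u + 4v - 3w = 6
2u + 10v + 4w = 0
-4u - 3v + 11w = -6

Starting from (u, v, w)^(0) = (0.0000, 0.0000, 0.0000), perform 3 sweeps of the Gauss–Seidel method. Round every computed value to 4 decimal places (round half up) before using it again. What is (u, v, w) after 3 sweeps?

Iteration 1:
  u = (6 - (4)·0.0000 - (-3)·0.0000) / (11) = 0.5455
  v = (0 - (2)·0.5455 - (4)·0.0000) / (10) = -0.1091
  w = (-6 - (-4)·0.5455 - (-3)·-0.1091) / (11) = -0.3768
Iteration 2:
  u = (6 - (4)·-0.1091 - (-3)·-0.3768) / (11) = 0.4824
  v = (0 - (2)·0.4824 - (4)·-0.3768) / (10) = 0.0542
  w = (-6 - (-4)·0.4824 - (-3)·0.0542) / (11) = -0.3553
Iteration 3:
  u = (6 - (4)·0.0542 - (-3)·-0.3553) / (11) = 0.4288
  v = (0 - (2)·0.4288 - (4)·-0.3553) / (10) = 0.0564
  w = (-6 - (-4)·0.4288 - (-3)·0.0564) / (11) = -0.3741

(0.4288, 0.0564, -0.3741)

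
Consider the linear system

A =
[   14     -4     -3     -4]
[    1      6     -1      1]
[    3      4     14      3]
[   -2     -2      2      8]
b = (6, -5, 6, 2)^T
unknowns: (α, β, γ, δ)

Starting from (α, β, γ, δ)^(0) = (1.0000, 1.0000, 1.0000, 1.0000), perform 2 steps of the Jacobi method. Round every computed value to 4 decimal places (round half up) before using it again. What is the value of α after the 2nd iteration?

0.2245

Iteration 1:
  α = (6 - (-4)·1.0000 - (-3)·1.0000 - (-4)·1.0000) / (14) = 1.2143
  β = (-5 - (1)·1.0000 - (-1)·1.0000 - (1)·1.0000) / (6) = -1.0000
  γ = (6 - (3)·1.0000 - (4)·1.0000 - (3)·1.0000) / (14) = -0.2857
  δ = (2 - (-2)·1.0000 - (-2)·1.0000 - (2)·1.0000) / (8) = 0.5000
Iteration 2:
  α = (6 - (-4)·-1.0000 - (-3)·-0.2857 - (-4)·0.5000) / (14) = 0.2245
  β = (-5 - (1)·1.2143 - (-1)·-0.2857 - (1)·0.5000) / (6) = -1.1667
  γ = (6 - (3)·1.2143 - (4)·-1.0000 - (3)·0.5000) / (14) = 0.3469
  δ = (2 - (-2)·1.2143 - (-2)·-1.0000 - (2)·-0.2857) / (8) = 0.3750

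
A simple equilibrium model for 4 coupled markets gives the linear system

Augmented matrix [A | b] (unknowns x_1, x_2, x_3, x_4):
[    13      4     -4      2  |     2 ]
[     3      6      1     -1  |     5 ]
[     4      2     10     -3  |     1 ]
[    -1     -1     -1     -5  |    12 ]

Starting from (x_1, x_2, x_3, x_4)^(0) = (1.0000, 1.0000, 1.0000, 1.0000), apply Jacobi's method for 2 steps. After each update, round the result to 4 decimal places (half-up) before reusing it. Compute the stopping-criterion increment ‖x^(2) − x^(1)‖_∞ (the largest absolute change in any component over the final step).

0.6667

Iteration 1:
  x_1 = (2 - (4)·1.0000 - (-4)·1.0000 - (2)·1.0000) / (13) = 0.0000
  x_2 = (5 - (3)·1.0000 - (1)·1.0000 - (-1)·1.0000) / (6) = 0.3333
  x_3 = (1 - (4)·1.0000 - (2)·1.0000 - (-3)·1.0000) / (10) = -0.2000
  x_4 = (12 - (-1)·1.0000 - (-1)·1.0000 - (-1)·1.0000) / (-5) = -3.0000
Iteration 2:
  x_1 = (2 - (4)·0.3333 - (-4)·-0.2000 - (2)·-3.0000) / (13) = 0.4513
  x_2 = (5 - (3)·0.0000 - (1)·-0.2000 - (-1)·-3.0000) / (6) = 0.3667
  x_3 = (1 - (4)·0.0000 - (2)·0.3333 - (-3)·-3.0000) / (10) = -0.8667
  x_4 = (12 - (-1)·0.0000 - (-1)·0.3333 - (-1)·-0.2000) / (-5) = -2.4267
Change: (0.4513, 0.0334, -0.6667, 0.5733) → max |·| = 0.6667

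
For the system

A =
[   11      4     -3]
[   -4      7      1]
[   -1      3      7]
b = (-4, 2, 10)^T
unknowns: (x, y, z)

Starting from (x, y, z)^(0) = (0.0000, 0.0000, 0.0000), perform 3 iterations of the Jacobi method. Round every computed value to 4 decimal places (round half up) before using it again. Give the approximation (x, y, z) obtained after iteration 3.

(0.0243, 0.0620, 1.4715)

Iteration 1:
  x = (-4 - (4)·0.0000 - (-3)·0.0000) / (11) = -0.3636
  y = (2 - (-4)·0.0000 - (1)·0.0000) / (7) = 0.2857
  z = (10 - (-1)·0.0000 - (3)·0.0000) / (7) = 1.4286
Iteration 2:
  x = (-4 - (4)·0.2857 - (-3)·1.4286) / (11) = -0.0779
  y = (2 - (-4)·-0.3636 - (1)·1.4286) / (7) = -0.1261
  z = (10 - (-1)·-0.3636 - (3)·0.2857) / (7) = 1.2542
Iteration 3:
  x = (-4 - (4)·-0.1261 - (-3)·1.2542) / (11) = 0.0243
  y = (2 - (-4)·-0.0779 - (1)·1.2542) / (7) = 0.0620
  z = (10 - (-1)·-0.0779 - (3)·-0.1261) / (7) = 1.4715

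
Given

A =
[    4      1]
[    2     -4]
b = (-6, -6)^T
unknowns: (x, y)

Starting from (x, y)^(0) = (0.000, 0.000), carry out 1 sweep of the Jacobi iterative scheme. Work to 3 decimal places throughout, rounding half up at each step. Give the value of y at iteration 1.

1.500

Iteration 1:
  x = (-6 - (1)·0.000) / (4) = -1.500
  y = (-6 - (2)·0.000) / (-4) = 1.500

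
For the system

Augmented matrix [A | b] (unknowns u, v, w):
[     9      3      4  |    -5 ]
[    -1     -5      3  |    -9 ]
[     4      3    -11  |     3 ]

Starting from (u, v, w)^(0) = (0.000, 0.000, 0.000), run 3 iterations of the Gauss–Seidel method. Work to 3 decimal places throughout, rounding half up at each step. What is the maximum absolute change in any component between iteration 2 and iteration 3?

Iteration 1:
  u = (-5 - (3)·0.000 - (4)·0.000) / (9) = -0.556
  v = (-9 - (-1)·-0.556 - (3)·0.000) / (-5) = 1.911
  w = (3 - (4)·-0.556 - (3)·1.911) / (-11) = 0.046
Iteration 2:
  u = (-5 - (3)·1.911 - (4)·0.046) / (9) = -1.213
  v = (-9 - (-1)·-1.213 - (3)·0.046) / (-5) = 2.070
  w = (3 - (4)·-1.213 - (3)·2.070) / (-11) = -0.149
Iteration 3:
  u = (-5 - (3)·2.070 - (4)·-0.149) / (9) = -1.179
  v = (-9 - (-1)·-1.179 - (3)·-0.149) / (-5) = 1.946
  w = (3 - (4)·-1.179 - (3)·1.946) / (-11) = -0.171
Change: (0.034, -0.124, -0.022) → max |·| = 0.124

0.124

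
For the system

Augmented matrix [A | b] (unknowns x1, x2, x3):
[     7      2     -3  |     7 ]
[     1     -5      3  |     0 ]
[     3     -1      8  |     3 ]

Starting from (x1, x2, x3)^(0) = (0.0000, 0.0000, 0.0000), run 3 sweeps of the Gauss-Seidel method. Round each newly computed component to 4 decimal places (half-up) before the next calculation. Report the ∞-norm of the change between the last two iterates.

Iteration 1:
  x1 = (7 - (2)·0.0000 - (-3)·0.0000) / (7) = 1.0000
  x2 = (0 - (1)·1.0000 - (3)·0.0000) / (-5) = 0.2000
  x3 = (3 - (3)·1.0000 - (-1)·0.2000) / (8) = 0.0250
Iteration 2:
  x1 = (7 - (2)·0.2000 - (-3)·0.0250) / (7) = 0.9536
  x2 = (0 - (1)·0.9536 - (3)·0.0250) / (-5) = 0.2057
  x3 = (3 - (3)·0.9536 - (-1)·0.2057) / (8) = 0.0431
Iteration 3:
  x1 = (7 - (2)·0.2057 - (-3)·0.0431) / (7) = 0.9597
  x2 = (0 - (1)·0.9597 - (3)·0.0431) / (-5) = 0.2178
  x3 = (3 - (3)·0.9597 - (-1)·0.2178) / (8) = 0.0423
Change: (0.0061, 0.0121, -0.0008) → max |·| = 0.0121

0.0121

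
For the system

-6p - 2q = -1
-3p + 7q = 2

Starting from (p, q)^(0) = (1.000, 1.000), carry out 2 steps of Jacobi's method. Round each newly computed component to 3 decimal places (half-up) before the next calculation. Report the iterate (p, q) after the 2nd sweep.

Iteration 1:
  p = (-1 - (-2)·1.000) / (-6) = -0.167
  q = (2 - (-3)·1.000) / (7) = 0.714
Iteration 2:
  p = (-1 - (-2)·0.714) / (-6) = -0.071
  q = (2 - (-3)·-0.167) / (7) = 0.214

(-0.071, 0.214)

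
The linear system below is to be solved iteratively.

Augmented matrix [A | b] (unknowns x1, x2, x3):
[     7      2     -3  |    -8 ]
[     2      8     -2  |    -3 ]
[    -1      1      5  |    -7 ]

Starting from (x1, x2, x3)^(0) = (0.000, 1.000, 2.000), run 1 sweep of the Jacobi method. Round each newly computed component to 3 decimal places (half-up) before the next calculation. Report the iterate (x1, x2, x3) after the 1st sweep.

Iteration 1:
  x1 = (-8 - (2)·1.000 - (-3)·2.000) / (7) = -0.571
  x2 = (-3 - (2)·0.000 - (-2)·2.000) / (8) = 0.125
  x3 = (-7 - (-1)·0.000 - (1)·1.000) / (5) = -1.600

(-0.571, 0.125, -1.600)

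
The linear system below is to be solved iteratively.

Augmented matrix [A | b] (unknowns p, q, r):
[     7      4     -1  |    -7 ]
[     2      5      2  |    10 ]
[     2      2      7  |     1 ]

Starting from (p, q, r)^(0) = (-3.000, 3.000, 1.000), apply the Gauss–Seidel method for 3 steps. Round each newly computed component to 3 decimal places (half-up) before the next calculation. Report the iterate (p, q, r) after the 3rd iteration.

(-2.680, 3.067, 0.032)

Iteration 1:
  p = (-7 - (4)·3.000 - (-1)·1.000) / (7) = -2.571
  q = (10 - (2)·-2.571 - (2)·1.000) / (5) = 2.628
  r = (1 - (2)·-2.571 - (2)·2.628) / (7) = 0.127
Iteration 2:
  p = (-7 - (4)·2.628 - (-1)·0.127) / (7) = -2.484
  q = (10 - (2)·-2.484 - (2)·0.127) / (5) = 2.943
  r = (1 - (2)·-2.484 - (2)·2.943) / (7) = 0.012
Iteration 3:
  p = (-7 - (4)·2.943 - (-1)·0.012) / (7) = -2.680
  q = (10 - (2)·-2.680 - (2)·0.012) / (5) = 3.067
  r = (1 - (2)·-2.680 - (2)·3.067) / (7) = 0.032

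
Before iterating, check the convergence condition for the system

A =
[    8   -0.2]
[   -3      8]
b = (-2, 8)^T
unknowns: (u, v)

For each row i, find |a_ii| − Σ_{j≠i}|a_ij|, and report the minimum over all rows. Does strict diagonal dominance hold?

row 1: |8| − (0.2) = 7.8
row 2: |8| − (3) = 5
minimum over rows = 5 → strictly diagonally dominant (convergence guaranteed)

5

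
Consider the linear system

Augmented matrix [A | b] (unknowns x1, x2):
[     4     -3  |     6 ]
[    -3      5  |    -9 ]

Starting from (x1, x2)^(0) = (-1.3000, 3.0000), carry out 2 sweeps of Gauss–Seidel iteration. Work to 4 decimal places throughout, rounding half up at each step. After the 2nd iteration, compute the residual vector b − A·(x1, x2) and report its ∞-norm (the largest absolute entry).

3.4425

Iteration 1:
  x1 = (6 - (-3)·3.0000) / (4) = 3.7500
  x2 = (-9 - (-3)·3.7500) / (5) = 0.4500
Iteration 2:
  x1 = (6 - (-3)·0.4500) / (4) = 1.8375
  x2 = (-9 - (-3)·1.8375) / (5) = -0.6975
Residual b − A·x = (-3.4425, 0.0000); ∞-norm = 3.4425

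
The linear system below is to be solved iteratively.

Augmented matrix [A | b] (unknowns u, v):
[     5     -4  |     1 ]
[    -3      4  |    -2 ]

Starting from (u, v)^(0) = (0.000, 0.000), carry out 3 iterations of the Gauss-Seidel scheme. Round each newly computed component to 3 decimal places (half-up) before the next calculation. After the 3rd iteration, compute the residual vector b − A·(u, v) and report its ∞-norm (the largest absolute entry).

Iteration 1:
  u = (1 - (-4)·0.000) / (5) = 0.200
  v = (-2 - (-3)·0.200) / (4) = -0.350
Iteration 2:
  u = (1 - (-4)·-0.350) / (5) = -0.080
  v = (-2 - (-3)·-0.080) / (4) = -0.560
Iteration 3:
  u = (1 - (-4)·-0.560) / (5) = -0.248
  v = (-2 - (-3)·-0.248) / (4) = -0.686
Residual b − A·x = (-0.504, 0.000); ∞-norm = 0.504

0.504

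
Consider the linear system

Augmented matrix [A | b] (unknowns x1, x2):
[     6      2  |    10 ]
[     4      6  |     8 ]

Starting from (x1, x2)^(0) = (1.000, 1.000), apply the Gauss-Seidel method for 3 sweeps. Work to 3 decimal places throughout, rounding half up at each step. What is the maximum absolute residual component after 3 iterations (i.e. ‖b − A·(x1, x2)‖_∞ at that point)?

0.054

Iteration 1:
  x1 = (10 - (2)·1.000) / (6) = 1.333
  x2 = (8 - (4)·1.333) / (6) = 0.445
Iteration 2:
  x1 = (10 - (2)·0.445) / (6) = 1.518
  x2 = (8 - (4)·1.518) / (6) = 0.321
Iteration 3:
  x1 = (10 - (2)·0.321) / (6) = 1.560
  x2 = (8 - (4)·1.560) / (6) = 0.293
Residual b − A·x = (0.054, 0.002); ∞-norm = 0.054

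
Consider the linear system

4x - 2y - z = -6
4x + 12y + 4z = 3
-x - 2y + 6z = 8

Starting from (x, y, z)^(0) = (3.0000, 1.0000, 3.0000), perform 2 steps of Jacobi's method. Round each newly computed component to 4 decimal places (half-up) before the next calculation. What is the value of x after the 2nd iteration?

-1.8333

Iteration 1:
  x = (-6 - (-2)·1.0000 - (-1)·3.0000) / (4) = -0.2500
  y = (3 - (4)·3.0000 - (4)·3.0000) / (12) = -1.7500
  z = (8 - (-1)·3.0000 - (-2)·1.0000) / (6) = 2.1667
Iteration 2:
  x = (-6 - (-2)·-1.7500 - (-1)·2.1667) / (4) = -1.8333
  y = (3 - (4)·-0.2500 - (4)·2.1667) / (12) = -0.3889
  z = (8 - (-1)·-0.2500 - (-2)·-1.7500) / (6) = 0.7083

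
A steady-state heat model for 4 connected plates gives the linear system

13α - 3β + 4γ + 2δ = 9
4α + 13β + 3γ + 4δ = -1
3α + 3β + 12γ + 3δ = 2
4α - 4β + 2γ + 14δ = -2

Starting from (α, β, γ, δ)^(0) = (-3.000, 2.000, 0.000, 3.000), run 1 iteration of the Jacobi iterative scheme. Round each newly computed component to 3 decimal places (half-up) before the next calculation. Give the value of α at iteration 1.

Iteration 1:
  α = (9 - (-3)·2.000 - (4)·0.000 - (2)·3.000) / (13) = 0.692
  β = (-1 - (4)·-3.000 - (3)·0.000 - (4)·3.000) / (13) = -0.077
  γ = (2 - (3)·-3.000 - (3)·2.000 - (3)·3.000) / (12) = -0.333
  δ = (-2 - (4)·-3.000 - (-4)·2.000 - (2)·0.000) / (14) = 1.286

0.692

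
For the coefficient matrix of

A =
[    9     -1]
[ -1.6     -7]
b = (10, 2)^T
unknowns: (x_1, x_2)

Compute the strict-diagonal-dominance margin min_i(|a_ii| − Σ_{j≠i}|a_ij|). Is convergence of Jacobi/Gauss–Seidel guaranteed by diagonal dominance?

row 1: |9| − (1) = 8
row 2: |-7| − (1.6) = 5.4
minimum over rows = 5.4 → strictly diagonally dominant (convergence guaranteed)

5.4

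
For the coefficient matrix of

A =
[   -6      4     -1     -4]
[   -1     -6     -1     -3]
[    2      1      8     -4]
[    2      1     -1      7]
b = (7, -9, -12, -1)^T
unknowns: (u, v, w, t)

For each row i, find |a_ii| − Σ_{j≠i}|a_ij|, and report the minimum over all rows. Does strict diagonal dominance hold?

row 1: |-6| − (4+1+4) = -3
row 2: |-6| − (1+1+3) = 1
row 3: |8| − (2+1+4) = 1
row 4: |7| − (2+1+1) = 3
minimum over rows = -3 → not strictly diagonally dominant

-3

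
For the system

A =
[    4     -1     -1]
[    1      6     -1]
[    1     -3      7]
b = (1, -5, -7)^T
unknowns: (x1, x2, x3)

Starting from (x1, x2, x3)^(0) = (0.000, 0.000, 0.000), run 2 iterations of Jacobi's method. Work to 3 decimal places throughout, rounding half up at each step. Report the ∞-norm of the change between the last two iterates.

Iteration 1:
  x1 = (1 - (-1)·0.000 - (-1)·0.000) / (4) = 0.250
  x2 = (-5 - (1)·0.000 - (-1)·0.000) / (6) = -0.833
  x3 = (-7 - (1)·0.000 - (-3)·0.000) / (7) = -1.000
Iteration 2:
  x1 = (1 - (-1)·-0.833 - (-1)·-1.000) / (4) = -0.208
  x2 = (-5 - (1)·0.250 - (-1)·-1.000) / (6) = -1.042
  x3 = (-7 - (1)·0.250 - (-3)·-0.833) / (7) = -1.393
Change: (-0.458, -0.209, -0.393) → max |·| = 0.458

0.458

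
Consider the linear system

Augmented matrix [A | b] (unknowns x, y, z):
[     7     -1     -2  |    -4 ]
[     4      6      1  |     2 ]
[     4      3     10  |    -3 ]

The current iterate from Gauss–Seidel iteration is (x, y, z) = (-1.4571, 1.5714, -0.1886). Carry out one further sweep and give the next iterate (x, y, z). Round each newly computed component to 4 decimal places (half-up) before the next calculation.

(-0.4008, 0.6320, -0.3293)

One sweep:
  x = (-4 - (-1)·1.5714 - (-2)·-0.1886) / (7) = -0.4008
  y = (2 - (4)·-0.4008 - (1)·-0.1886) / (6) = 0.6320
  z = (-3 - (4)·-0.4008 - (3)·0.6320) / (10) = -0.3293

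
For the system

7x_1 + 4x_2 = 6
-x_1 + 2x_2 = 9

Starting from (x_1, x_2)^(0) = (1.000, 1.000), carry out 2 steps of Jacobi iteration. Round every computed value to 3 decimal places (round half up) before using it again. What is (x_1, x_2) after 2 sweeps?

Iteration 1:
  x_1 = (6 - (4)·1.000) / (7) = 0.286
  x_2 = (9 - (-1)·1.000) / (2) = 5.000
Iteration 2:
  x_1 = (6 - (4)·5.000) / (7) = -2.000
  x_2 = (9 - (-1)·0.286) / (2) = 4.643

(-2.000, 4.643)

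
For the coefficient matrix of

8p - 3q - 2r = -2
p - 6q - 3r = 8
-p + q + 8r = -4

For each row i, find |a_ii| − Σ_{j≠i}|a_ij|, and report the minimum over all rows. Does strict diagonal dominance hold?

row 1: |8| − (3+2) = 3
row 2: |-6| − (1+3) = 2
row 3: |8| − (1+1) = 6
minimum over rows = 2 → strictly diagonally dominant (convergence guaranteed)

2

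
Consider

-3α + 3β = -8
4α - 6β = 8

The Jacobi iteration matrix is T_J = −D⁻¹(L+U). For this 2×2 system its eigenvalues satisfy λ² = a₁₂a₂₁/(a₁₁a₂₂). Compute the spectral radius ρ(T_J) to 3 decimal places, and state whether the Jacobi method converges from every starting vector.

a₁₂a₂₁/(a₁₁a₂₂) = (3)·(4) / ((-3)·(-6)) = 0.666667
ρ = √|0.666667| = √0.666667 = 0.816
ρ < 1, so Jacobi converges

0.816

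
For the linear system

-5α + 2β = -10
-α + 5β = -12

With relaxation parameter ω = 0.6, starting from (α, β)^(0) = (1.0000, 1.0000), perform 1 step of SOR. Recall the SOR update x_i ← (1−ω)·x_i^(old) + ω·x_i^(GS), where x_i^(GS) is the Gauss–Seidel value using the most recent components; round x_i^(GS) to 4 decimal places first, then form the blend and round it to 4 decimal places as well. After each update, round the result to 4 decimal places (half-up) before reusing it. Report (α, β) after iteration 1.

Iteration 1:
  α: GS value = (-10 - (2)·1.0000) / (-5) = 2.4000;  α ← (1−ω)·1.0000 + ω·2.4000 = 1.8400
  β: GS value = (-12 - (-1)·1.8400) / (5) = -2.0320;  β ← (1−ω)·1.0000 + ω·-2.0320 = -0.8192

(1.8400, -0.8192)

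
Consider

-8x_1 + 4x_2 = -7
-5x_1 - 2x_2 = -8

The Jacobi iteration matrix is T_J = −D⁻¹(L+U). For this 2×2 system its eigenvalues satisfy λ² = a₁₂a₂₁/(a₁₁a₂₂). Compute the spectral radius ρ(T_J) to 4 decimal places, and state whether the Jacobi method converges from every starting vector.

a₁₂a₂₁/(a₁₁a₂₂) = (4)·(-5) / ((-8)·(-2)) = -1.250000
ρ = √|-1.250000| = √1.250000 = 1.1180
ρ > 1, so Jacobi diverges

1.1180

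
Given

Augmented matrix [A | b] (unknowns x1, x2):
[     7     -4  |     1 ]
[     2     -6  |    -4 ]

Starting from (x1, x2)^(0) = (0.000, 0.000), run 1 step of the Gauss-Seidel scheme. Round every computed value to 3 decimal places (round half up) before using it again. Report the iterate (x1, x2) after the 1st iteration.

Iteration 1:
  x1 = (1 - (-4)·0.000) / (7) = 0.143
  x2 = (-4 - (2)·0.143) / (-6) = 0.714

(0.143, 0.714)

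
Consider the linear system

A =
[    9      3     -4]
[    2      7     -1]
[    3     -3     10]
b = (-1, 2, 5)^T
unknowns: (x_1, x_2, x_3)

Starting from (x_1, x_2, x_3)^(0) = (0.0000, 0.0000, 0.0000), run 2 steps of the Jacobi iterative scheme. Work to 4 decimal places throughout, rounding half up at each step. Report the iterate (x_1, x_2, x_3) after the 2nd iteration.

(0.0159, 0.3889, 0.6190)

Iteration 1:
  x_1 = (-1 - (3)·0.0000 - (-4)·0.0000) / (9) = -0.1111
  x_2 = (2 - (2)·0.0000 - (-1)·0.0000) / (7) = 0.2857
  x_3 = (5 - (3)·0.0000 - (-3)·0.0000) / (10) = 0.5000
Iteration 2:
  x_1 = (-1 - (3)·0.2857 - (-4)·0.5000) / (9) = 0.0159
  x_2 = (2 - (2)·-0.1111 - (-1)·0.5000) / (7) = 0.3889
  x_3 = (5 - (3)·-0.1111 - (-3)·0.2857) / (10) = 0.6190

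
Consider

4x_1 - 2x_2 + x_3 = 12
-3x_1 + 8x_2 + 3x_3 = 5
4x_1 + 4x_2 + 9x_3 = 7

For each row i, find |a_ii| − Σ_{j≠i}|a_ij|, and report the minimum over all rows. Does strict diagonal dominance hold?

row 1: |4| − (2+1) = 1
row 2: |8| − (3+3) = 2
row 3: |9| − (4+4) = 1
minimum over rows = 1 → strictly diagonally dominant (convergence guaranteed)

1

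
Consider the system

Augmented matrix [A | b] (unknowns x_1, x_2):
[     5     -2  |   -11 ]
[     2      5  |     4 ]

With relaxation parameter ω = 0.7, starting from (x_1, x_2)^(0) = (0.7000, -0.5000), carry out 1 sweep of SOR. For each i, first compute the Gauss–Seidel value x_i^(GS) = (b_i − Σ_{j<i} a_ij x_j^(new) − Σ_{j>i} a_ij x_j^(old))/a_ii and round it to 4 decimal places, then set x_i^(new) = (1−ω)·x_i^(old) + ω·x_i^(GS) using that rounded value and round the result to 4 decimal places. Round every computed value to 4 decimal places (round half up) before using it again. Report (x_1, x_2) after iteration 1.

Iteration 1:
  x_1: GS value = (-11 - (-2)·-0.5000) / (5) = -2.4000;  x_1 ← (1−ω)·0.7000 + ω·-2.4000 = -1.4700
  x_2: GS value = (4 - (2)·-1.4700) / (5) = 1.3880;  x_2 ← (1−ω)·-0.5000 + ω·1.3880 = 0.8216

(-1.4700, 0.8216)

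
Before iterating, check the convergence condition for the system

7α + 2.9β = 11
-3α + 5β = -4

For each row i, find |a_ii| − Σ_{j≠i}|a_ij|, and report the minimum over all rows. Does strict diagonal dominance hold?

row 1: |7| − (2.9) = 4.1
row 2: |5| − (3) = 2
minimum over rows = 2 → strictly diagonally dominant (convergence guaranteed)

2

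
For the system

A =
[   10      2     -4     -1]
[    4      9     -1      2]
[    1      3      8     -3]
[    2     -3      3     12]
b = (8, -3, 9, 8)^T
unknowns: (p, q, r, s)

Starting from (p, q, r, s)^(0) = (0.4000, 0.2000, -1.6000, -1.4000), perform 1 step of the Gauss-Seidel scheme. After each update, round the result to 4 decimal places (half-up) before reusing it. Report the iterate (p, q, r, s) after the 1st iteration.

(-0.0200, -0.1911, 0.6742, 0.4537)

Iteration 1:
  p = (8 - (2)·0.2000 - (-4)·-1.6000 - (-1)·-1.4000) / (10) = -0.0200
  q = (-3 - (4)·-0.0200 - (-1)·-1.6000 - (2)·-1.4000) / (9) = -0.1911
  r = (9 - (1)·-0.0200 - (3)·-0.1911 - (-3)·-1.4000) / (8) = 0.6742
  s = (8 - (2)·-0.0200 - (-3)·-0.1911 - (3)·0.6742) / (12) = 0.4537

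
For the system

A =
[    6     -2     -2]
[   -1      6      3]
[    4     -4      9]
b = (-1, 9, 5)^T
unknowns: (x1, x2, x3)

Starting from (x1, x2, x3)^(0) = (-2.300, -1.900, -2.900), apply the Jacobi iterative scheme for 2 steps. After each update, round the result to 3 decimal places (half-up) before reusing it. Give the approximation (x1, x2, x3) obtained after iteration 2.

(0.933, 0.839, 2.482)

Iteration 1:
  x1 = (-1 - (-2)·-1.900 - (-2)·-2.900) / (6) = -1.767
  x2 = (9 - (-1)·-2.300 - (3)·-2.900) / (6) = 2.567
  x3 = (5 - (4)·-2.300 - (-4)·-1.900) / (9) = 0.733
Iteration 2:
  x1 = (-1 - (-2)·2.567 - (-2)·0.733) / (6) = 0.933
  x2 = (9 - (-1)·-1.767 - (3)·0.733) / (6) = 0.839
  x3 = (5 - (4)·-1.767 - (-4)·2.567) / (9) = 2.482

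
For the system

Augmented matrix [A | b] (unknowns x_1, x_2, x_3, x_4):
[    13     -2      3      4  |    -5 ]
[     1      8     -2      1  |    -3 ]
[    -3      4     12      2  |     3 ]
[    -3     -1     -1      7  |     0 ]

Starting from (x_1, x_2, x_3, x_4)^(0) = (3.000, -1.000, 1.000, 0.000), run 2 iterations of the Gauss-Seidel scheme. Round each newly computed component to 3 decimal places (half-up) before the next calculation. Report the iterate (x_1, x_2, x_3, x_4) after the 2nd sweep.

Iteration 1:
  x_1 = (-5 - (-2)·-1.000 - (3)·1.000 - (4)·0.000) / (13) = -0.769
  x_2 = (-3 - (1)·-0.769 - (-2)·1.000 - (1)·0.000) / (8) = -0.029
  x_3 = (3 - (-3)·-0.769 - (4)·-0.029 - (2)·0.000) / (12) = 0.067
  x_4 = (0 - (-3)·-0.769 - (-1)·-0.029 - (-1)·0.067) / (7) = -0.324
Iteration 2:
  x_1 = (-5 - (-2)·-0.029 - (3)·0.067 - (4)·-0.324) / (13) = -0.305
  x_2 = (-3 - (1)·-0.305 - (-2)·0.067 - (1)·-0.324) / (8) = -0.280
  x_3 = (3 - (-3)·-0.305 - (4)·-0.280 - (2)·-0.324) / (12) = 0.321
  x_4 = (0 - (-3)·-0.305 - (-1)·-0.280 - (-1)·0.321) / (7) = -0.125

(-0.305, -0.280, 0.321, -0.125)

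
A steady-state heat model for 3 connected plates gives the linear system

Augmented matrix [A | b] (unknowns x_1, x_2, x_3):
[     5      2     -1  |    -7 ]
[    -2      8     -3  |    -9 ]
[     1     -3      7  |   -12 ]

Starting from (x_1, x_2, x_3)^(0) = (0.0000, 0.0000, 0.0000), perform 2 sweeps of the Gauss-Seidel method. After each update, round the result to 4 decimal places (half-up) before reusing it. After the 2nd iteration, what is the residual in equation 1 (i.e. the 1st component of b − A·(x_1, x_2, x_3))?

Iteration 1:
  x_1 = (-7 - (2)·0.0000 - (-1)·0.0000) / (5) = -1.4000
  x_2 = (-9 - (-2)·-1.4000 - (-3)·0.0000) / (8) = -1.4750
  x_3 = (-12 - (1)·-1.4000 - (-3)·-1.4750) / (7) = -2.1464
Iteration 2:
  x_1 = (-7 - (2)·-1.4750 - (-1)·-2.1464) / (5) = -1.2393
  x_2 = (-9 - (-2)·-1.2393 - (-3)·-2.1464) / (8) = -2.2397
  x_3 = (-12 - (1)·-1.2393 - (-3)·-2.2397) / (7) = -2.4971
Residual b − A·x = (1.1788, -1.0523, -0.0001)

1.1788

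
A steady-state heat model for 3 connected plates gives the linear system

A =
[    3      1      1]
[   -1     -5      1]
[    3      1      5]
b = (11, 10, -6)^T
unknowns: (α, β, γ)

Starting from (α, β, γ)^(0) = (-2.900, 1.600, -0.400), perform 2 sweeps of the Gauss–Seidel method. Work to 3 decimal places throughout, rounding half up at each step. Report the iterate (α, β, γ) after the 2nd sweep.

(5.449, -3.613, -3.747)

Iteration 1:
  α = (11 - (1)·1.600 - (1)·-0.400) / (3) = 3.267
  β = (10 - (-1)·3.267 - (1)·-0.400) / (-5) = -2.733
  γ = (-6 - (3)·3.267 - (1)·-2.733) / (5) = -2.614
Iteration 2:
  α = (11 - (1)·-2.733 - (1)·-2.614) / (3) = 5.449
  β = (10 - (-1)·5.449 - (1)·-2.614) / (-5) = -3.613
  γ = (-6 - (3)·5.449 - (1)·-3.613) / (5) = -3.747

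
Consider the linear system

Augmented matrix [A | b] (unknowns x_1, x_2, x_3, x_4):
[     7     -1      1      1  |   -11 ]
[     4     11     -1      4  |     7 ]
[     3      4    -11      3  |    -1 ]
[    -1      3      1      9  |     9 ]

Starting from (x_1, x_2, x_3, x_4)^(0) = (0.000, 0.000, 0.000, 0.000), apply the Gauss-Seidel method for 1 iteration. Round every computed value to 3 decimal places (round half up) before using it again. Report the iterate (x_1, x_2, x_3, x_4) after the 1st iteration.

(-1.571, 1.208, 0.102, 0.411)

Iteration 1:
  x_1 = (-11 - (-1)·0.000 - (1)·0.000 - (1)·0.000) / (7) = -1.571
  x_2 = (7 - (4)·-1.571 - (-1)·0.000 - (4)·0.000) / (11) = 1.208
  x_3 = (-1 - (3)·-1.571 - (4)·1.208 - (3)·0.000) / (-11) = 0.102
  x_4 = (9 - (-1)·-1.571 - (3)·1.208 - (1)·0.102) / (9) = 0.411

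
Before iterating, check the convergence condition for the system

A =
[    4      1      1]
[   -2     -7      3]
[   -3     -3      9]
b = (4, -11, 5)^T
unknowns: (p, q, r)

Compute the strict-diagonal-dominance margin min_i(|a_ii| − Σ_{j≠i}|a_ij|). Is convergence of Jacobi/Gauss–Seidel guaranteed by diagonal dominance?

2

row 1: |4| − (1+1) = 2
row 2: |-7| − (2+3) = 2
row 3: |9| − (3+3) = 3
minimum over rows = 2 → strictly diagonally dominant (convergence guaranteed)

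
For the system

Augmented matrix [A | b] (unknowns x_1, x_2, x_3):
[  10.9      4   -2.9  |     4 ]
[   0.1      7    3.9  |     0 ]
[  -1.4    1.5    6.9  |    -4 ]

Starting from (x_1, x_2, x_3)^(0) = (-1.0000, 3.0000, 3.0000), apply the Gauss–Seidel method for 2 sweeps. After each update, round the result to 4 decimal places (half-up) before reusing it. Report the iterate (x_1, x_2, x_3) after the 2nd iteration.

(0.9266, 0.0999, -0.4134)

Iteration 1:
  x_1 = (4 - (4)·3.0000 - (-2.9)·3.0000) / (10.9) = 0.0642
  x_2 = (0 - (0.1)·0.0642 - (3.9)·3.0000) / (7) = -1.6723
  x_3 = (-4 - (-1.4)·0.0642 - (1.5)·-1.6723) / (6.9) = -0.2031
Iteration 2:
  x_1 = (4 - (4)·-1.6723 - (-2.9)·-0.2031) / (10.9) = 0.9266
  x_2 = (0 - (0.1)·0.9266 - (3.9)·-0.2031) / (7) = 0.0999
  x_3 = (-4 - (-1.4)·0.9266 - (1.5)·0.0999) / (6.9) = -0.4134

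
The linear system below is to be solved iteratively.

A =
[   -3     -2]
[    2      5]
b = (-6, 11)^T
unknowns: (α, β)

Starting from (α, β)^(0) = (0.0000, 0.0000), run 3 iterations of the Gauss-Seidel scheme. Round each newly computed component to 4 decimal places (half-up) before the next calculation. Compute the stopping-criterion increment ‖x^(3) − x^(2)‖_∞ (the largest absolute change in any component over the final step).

0.2489

Iteration 1:
  α = (-6 - (-2)·0.0000) / (-3) = 2.0000
  β = (11 - (2)·2.0000) / (5) = 1.4000
Iteration 2:
  α = (-6 - (-2)·1.4000) / (-3) = 1.0667
  β = (11 - (2)·1.0667) / (5) = 1.7733
Iteration 3:
  α = (-6 - (-2)·1.7733) / (-3) = 0.8178
  β = (11 - (2)·0.8178) / (5) = 1.8729
Change: (-0.2489, 0.0996) → max |·| = 0.2489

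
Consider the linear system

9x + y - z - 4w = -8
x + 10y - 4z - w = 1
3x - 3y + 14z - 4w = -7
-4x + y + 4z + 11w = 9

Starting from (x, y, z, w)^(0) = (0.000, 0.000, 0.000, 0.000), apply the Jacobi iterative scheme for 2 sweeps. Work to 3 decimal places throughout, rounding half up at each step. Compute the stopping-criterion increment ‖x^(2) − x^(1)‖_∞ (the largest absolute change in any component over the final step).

Iteration 1:
  x = (-8 - (1)·0.000 - (-1)·0.000 - (-4)·0.000) / (9) = -0.889
  y = (1 - (1)·0.000 - (-4)·0.000 - (-1)·0.000) / (10) = 0.100
  z = (-7 - (3)·0.000 - (-3)·0.000 - (-4)·0.000) / (14) = -0.500
  w = (9 - (-4)·0.000 - (1)·0.000 - (4)·0.000) / (11) = 0.818
Iteration 2:
  x = (-8 - (1)·0.100 - (-1)·-0.500 - (-4)·0.818) / (9) = -0.592
  y = (1 - (1)·-0.889 - (-4)·-0.500 - (-1)·0.818) / (10) = 0.071
  z = (-7 - (3)·-0.889 - (-3)·0.100 - (-4)·0.818) / (14) = -0.054
  w = (9 - (-4)·-0.889 - (1)·0.100 - (4)·-0.500) / (11) = 0.668
Change: (0.297, -0.029, 0.446, -0.150) → max |·| = 0.446

0.446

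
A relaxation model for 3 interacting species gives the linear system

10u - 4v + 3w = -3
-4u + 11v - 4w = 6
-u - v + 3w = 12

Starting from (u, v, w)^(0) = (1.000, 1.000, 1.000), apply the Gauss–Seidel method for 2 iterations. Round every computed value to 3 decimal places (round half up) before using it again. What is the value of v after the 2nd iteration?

Iteration 1:
  u = (-3 - (-4)·1.000 - (3)·1.000) / (10) = -0.200
  v = (6 - (-4)·-0.200 - (-4)·1.000) / (11) = 0.836
  w = (12 - (-1)·-0.200 - (-1)·0.836) / (3) = 4.212
Iteration 2:
  u = (-3 - (-4)·0.836 - (3)·4.212) / (10) = -1.229
  v = (6 - (-4)·-1.229 - (-4)·4.212) / (11) = 1.630
  w = (12 - (-1)·-1.229 - (-1)·1.630) / (3) = 4.134

1.630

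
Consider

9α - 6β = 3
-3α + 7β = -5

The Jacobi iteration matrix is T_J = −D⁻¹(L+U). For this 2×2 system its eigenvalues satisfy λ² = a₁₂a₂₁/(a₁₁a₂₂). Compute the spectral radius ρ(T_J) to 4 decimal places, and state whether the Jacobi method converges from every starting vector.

0.5345

a₁₂a₂₁/(a₁₁a₂₂) = (-6)·(-3) / ((9)·(7)) = 0.285714
ρ = √|0.285714| = √0.285714 = 0.5345
ρ < 1, so Jacobi converges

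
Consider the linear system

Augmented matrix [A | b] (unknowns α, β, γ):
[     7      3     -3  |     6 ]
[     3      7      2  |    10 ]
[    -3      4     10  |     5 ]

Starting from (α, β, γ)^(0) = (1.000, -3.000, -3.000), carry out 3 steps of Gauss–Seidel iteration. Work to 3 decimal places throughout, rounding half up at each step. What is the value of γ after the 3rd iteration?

0.028

Iteration 1:
  α = (6 - (3)·-3.000 - (-3)·-3.000) / (7) = 0.857
  β = (10 - (3)·0.857 - (2)·-3.000) / (7) = 1.918
  γ = (5 - (-3)·0.857 - (4)·1.918) / (10) = -0.010
Iteration 2:
  α = (6 - (3)·1.918 - (-3)·-0.010) / (7) = 0.031
  β = (10 - (3)·0.031 - (2)·-0.010) / (7) = 1.418
  γ = (5 - (-3)·0.031 - (4)·1.418) / (10) = -0.058
Iteration 3:
  α = (6 - (3)·1.418 - (-3)·-0.058) / (7) = 0.225
  β = (10 - (3)·0.225 - (2)·-0.058) / (7) = 1.349
  γ = (5 - (-3)·0.225 - (4)·1.349) / (10) = 0.028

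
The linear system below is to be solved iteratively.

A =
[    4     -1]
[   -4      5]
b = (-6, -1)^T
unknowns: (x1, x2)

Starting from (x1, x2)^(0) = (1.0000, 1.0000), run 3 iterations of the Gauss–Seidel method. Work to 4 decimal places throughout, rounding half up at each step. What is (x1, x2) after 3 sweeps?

Iteration 1:
  x1 = (-6 - (-1)·1.0000) / (4) = -1.2500
  x2 = (-1 - (-4)·-1.2500) / (5) = -1.2000
Iteration 2:
  x1 = (-6 - (-1)·-1.2000) / (4) = -1.8000
  x2 = (-1 - (-4)·-1.8000) / (5) = -1.6400
Iteration 3:
  x1 = (-6 - (-1)·-1.6400) / (4) = -1.9100
  x2 = (-1 - (-4)·-1.9100) / (5) = -1.7280

(-1.9100, -1.7280)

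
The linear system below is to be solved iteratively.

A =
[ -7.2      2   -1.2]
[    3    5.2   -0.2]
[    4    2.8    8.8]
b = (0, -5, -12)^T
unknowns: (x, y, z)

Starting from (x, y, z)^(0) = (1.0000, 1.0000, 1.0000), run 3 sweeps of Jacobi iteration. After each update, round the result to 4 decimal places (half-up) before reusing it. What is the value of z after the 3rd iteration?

-0.9836

Iteration 1:
  x = (0 - (2)·1.0000 - (-1.2)·1.0000) / (-7.2) = 0.1111
  y = (-5 - (3)·1.0000 - (-0.2)·1.0000) / (5.2) = -1.5000
  z = (-12 - (4)·1.0000 - (2.8)·1.0000) / (8.8) = -2.1364
Iteration 2:
  x = (0 - (2)·-1.5000 - (-1.2)·-2.1364) / (-7.2) = -0.0606
  y = (-5 - (3)·0.1111 - (-0.2)·-2.1364) / (5.2) = -1.1078
  z = (-12 - (4)·0.1111 - (2.8)·-1.5000) / (8.8) = -0.9369
Iteration 3:
  x = (0 - (2)·-1.1078 - (-1.2)·-0.9369) / (-7.2) = -0.1516
  y = (-5 - (3)·-0.0606 - (-0.2)·-0.9369) / (5.2) = -0.9626
  z = (-12 - (4)·-0.0606 - (2.8)·-1.1078) / (8.8) = -0.9836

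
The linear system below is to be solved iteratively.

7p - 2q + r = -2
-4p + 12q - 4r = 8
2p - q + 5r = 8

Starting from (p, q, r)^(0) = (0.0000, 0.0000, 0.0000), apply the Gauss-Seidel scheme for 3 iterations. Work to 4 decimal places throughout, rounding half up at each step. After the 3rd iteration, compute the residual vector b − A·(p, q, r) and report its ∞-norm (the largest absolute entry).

Iteration 1:
  p = (-2 - (-2)·0.0000 - (1)·0.0000) / (7) = -0.2857
  q = (8 - (-4)·-0.2857 - (-4)·0.0000) / (12) = 0.5714
  r = (8 - (2)·-0.2857 - (-1)·0.5714) / (5) = 1.8286
Iteration 2:
  p = (-2 - (-2)·0.5714 - (1)·1.8286) / (7) = -0.3837
  q = (8 - (-4)·-0.3837 - (-4)·1.8286) / (12) = 1.1483
  r = (8 - (2)·-0.3837 - (-1)·1.1483) / (5) = 1.9831
Iteration 3:
  p = (-2 - (-2)·1.1483 - (1)·1.9831) / (7) = -0.2409
  q = (8 - (-4)·-0.2409 - (-4)·1.9831) / (12) = 1.2474
  r = (8 - (2)·-0.2409 - (-1)·1.2474) / (5) = 1.9458
Residual b − A·x = (0.2353, -0.1492, 0.0002); ∞-norm = 0.2353

0.2353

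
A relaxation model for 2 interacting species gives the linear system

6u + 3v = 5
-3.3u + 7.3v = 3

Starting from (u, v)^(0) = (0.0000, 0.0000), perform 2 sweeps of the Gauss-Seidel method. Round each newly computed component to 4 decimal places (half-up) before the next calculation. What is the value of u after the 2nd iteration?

Iteration 1:
  u = (5 - (3)·0.0000) / (6) = 0.8333
  v = (3 - (-3.3)·0.8333) / (7.3) = 0.7877
Iteration 2:
  u = (5 - (3)·0.7877) / (6) = 0.4395
  v = (3 - (-3.3)·0.4395) / (7.3) = 0.6096

0.4395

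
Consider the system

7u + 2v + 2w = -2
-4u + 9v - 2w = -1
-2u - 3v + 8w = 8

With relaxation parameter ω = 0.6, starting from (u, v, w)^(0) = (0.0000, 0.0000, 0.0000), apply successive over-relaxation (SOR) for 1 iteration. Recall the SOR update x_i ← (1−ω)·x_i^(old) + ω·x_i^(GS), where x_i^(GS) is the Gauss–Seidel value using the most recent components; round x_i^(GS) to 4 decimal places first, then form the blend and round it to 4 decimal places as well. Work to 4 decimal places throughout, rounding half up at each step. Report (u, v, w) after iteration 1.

(-0.1714, -0.1124, 0.5490)

Iteration 1:
  u: GS value = (-2 - (2)·0.0000 - (2)·0.0000) / (7) = -0.2857;  u ← (1−ω)·0.0000 + ω·-0.2857 = -0.1714
  v: GS value = (-1 - (-4)·-0.1714 - (-2)·0.0000) / (9) = -0.1873;  v ← (1−ω)·0.0000 + ω·-0.1873 = -0.1124
  w: GS value = (8 - (-2)·-0.1714 - (-3)·-0.1124) / (8) = 0.9150;  w ← (1−ω)·0.0000 + ω·0.9150 = 0.5490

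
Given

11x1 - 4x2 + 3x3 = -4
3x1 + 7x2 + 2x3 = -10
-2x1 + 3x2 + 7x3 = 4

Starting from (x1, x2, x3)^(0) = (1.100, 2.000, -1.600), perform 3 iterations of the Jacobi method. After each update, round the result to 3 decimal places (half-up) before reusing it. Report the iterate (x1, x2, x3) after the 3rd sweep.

(-1.398, -1.450, 1.078)

Iteration 1:
  x1 = (-4 - (-4)·2.000 - (3)·-1.600) / (11) = 0.800
  x2 = (-10 - (3)·1.100 - (2)·-1.600) / (7) = -1.443
  x3 = (4 - (-2)·1.100 - (3)·2.000) / (7) = 0.029
Iteration 2:
  x1 = (-4 - (-4)·-1.443 - (3)·0.029) / (11) = -0.896
  x2 = (-10 - (3)·0.800 - (2)·0.029) / (7) = -1.780
  x3 = (4 - (-2)·0.800 - (3)·-1.443) / (7) = 1.418
Iteration 3:
  x1 = (-4 - (-4)·-1.780 - (3)·1.418) / (11) = -1.398
  x2 = (-10 - (3)·-0.896 - (2)·1.418) / (7) = -1.450
  x3 = (4 - (-2)·-0.896 - (3)·-1.780) / (7) = 1.078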